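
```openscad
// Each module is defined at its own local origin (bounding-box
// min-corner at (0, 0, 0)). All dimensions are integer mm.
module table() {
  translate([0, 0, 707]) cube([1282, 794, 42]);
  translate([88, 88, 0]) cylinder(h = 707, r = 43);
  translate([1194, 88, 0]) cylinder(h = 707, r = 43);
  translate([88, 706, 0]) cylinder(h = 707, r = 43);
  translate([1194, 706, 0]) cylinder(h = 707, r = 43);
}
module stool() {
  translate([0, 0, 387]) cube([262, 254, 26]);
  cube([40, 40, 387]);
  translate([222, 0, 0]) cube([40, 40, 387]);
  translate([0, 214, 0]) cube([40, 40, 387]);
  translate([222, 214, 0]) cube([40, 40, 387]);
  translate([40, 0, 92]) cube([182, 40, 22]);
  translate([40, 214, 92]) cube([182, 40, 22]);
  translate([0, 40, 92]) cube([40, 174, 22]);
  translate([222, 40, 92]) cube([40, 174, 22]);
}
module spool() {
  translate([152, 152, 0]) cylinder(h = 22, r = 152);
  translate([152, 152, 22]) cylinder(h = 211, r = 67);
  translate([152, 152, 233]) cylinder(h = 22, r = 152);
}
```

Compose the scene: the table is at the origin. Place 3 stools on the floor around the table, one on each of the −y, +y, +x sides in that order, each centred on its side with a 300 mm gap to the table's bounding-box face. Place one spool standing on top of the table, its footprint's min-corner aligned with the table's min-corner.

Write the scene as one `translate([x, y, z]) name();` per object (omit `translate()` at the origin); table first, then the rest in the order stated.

table();
translate([510, -554, 0]) stool();
translate([510, 1094, 0]) stool();
translate([1582, 270, 0]) stool();
translate([0, 0, 749]) spool();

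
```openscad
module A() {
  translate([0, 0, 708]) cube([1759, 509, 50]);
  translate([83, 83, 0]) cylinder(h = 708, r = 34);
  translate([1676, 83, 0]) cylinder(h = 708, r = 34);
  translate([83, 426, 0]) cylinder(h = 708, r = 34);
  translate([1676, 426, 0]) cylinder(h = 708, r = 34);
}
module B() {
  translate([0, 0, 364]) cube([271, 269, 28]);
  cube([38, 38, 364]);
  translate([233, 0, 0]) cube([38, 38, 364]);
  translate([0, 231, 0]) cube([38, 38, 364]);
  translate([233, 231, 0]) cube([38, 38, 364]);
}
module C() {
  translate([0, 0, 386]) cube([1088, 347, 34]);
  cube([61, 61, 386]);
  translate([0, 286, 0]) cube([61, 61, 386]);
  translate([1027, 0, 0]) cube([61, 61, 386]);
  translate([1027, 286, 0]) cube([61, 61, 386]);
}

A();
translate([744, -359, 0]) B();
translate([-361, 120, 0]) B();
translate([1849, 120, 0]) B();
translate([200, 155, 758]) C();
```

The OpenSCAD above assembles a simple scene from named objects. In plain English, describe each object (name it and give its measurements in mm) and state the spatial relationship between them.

A is a table: top 1759 mm (x) × 509 mm (y), 50 mm thick, upper face at z = 758 mm, on four round legs of 68 mm diameter, each leg's bounding box inset 49 mm from the nearest pair of top edges, running from z = 0 to the bottom of the top.

B is a four-legged stool. The seat is 271×269 mm, 28 mm thick, top at z = 392 mm. It stands on four square legs, each 38×38 mm in cross-section, from z = 0 to the seat underside, each flush with a corner of the seat.

C is a bench: a 1088×347 mm seat slab, 34 mm thick, top at z = 420 mm, on four 61×61 mm square legs flush with the seat corners and standing on z = 0.

Three stools sit around the table at the −y, −x, +x sides. The bench is on top of the table.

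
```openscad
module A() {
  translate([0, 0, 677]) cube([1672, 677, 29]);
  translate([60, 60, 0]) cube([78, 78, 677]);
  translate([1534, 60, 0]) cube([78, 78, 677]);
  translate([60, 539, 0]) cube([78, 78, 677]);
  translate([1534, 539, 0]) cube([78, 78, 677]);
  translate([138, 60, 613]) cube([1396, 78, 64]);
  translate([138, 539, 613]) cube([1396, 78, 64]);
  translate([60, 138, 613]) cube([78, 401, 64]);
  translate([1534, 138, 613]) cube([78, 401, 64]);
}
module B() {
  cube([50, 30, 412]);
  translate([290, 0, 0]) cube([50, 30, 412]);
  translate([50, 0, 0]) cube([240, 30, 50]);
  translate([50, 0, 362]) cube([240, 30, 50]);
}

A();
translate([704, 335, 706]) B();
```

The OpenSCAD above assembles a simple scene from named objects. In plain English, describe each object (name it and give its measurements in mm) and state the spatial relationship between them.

A is a table: top 1672 mm (x) × 677 mm (y), 29 mm thick, upper face at z = 706 mm, on four 78×78 mm square legs, each inset 60 mm from the nearest pair of top edges, running from z = 0 to the bottom of the top. Four apron rails, 78 mm thick and 64 mm tall, run between adjacent legs with their top edges flush with the underside of the top and their outer faces flush with the legs' outer faces.

B is a rectangular picture frame lying in the x–z plane (depth along y). The opening is 240 mm wide (x) by 312 mm tall (z), surrounded by a border 50 mm wide on all four sides. The frame is 30 mm deep and is made of two full-height vertical stiles with two horizontal rails fitted between them.

The picture frame is on top of the table.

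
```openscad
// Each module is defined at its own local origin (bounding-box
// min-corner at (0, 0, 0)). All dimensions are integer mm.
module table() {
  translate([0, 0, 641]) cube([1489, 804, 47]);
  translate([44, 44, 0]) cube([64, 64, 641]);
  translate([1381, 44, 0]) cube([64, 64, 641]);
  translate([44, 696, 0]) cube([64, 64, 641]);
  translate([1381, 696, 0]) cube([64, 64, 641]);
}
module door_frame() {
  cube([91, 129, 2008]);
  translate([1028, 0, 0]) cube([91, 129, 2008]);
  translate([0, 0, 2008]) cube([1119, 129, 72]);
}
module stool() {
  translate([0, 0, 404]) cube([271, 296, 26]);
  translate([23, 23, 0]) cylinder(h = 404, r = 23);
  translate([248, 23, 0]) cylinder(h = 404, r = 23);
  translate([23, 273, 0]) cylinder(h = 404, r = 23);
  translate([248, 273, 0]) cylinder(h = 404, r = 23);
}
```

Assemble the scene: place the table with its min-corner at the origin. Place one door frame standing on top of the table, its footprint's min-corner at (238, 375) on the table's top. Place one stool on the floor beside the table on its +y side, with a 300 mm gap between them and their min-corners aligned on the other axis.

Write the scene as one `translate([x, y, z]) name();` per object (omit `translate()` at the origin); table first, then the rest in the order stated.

table();
translate([238, 375, 688]) door_frame();
translate([0, 1104, 0]) stool();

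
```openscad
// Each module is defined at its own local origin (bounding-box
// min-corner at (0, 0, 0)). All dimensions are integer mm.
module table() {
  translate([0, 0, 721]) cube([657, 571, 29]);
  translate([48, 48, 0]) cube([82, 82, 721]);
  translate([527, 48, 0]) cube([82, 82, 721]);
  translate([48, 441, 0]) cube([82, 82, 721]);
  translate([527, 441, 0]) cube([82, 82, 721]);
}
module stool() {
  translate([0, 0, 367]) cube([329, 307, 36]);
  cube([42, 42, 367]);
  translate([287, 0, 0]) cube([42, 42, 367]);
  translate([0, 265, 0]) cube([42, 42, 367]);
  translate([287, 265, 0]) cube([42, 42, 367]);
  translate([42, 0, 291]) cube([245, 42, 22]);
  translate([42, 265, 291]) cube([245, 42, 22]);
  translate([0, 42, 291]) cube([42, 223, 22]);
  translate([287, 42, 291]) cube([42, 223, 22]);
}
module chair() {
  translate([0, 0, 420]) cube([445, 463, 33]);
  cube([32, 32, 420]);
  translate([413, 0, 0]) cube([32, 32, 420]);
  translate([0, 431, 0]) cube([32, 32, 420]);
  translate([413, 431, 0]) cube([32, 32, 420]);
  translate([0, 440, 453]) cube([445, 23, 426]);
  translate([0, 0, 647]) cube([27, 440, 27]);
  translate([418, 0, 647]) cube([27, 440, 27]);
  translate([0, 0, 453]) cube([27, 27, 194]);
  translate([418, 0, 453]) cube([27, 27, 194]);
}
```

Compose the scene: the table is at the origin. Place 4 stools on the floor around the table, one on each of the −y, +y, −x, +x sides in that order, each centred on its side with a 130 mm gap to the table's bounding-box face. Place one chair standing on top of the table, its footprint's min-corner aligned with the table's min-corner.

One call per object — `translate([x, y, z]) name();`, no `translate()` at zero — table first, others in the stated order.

table();
translate([164, -437, 0]) stool();
translate([164, 701, 0]) stool();
translate([-459, 132, 0]) stool();
translate([787, 132, 0]) stool();
translate([0, 0, 750]) chair();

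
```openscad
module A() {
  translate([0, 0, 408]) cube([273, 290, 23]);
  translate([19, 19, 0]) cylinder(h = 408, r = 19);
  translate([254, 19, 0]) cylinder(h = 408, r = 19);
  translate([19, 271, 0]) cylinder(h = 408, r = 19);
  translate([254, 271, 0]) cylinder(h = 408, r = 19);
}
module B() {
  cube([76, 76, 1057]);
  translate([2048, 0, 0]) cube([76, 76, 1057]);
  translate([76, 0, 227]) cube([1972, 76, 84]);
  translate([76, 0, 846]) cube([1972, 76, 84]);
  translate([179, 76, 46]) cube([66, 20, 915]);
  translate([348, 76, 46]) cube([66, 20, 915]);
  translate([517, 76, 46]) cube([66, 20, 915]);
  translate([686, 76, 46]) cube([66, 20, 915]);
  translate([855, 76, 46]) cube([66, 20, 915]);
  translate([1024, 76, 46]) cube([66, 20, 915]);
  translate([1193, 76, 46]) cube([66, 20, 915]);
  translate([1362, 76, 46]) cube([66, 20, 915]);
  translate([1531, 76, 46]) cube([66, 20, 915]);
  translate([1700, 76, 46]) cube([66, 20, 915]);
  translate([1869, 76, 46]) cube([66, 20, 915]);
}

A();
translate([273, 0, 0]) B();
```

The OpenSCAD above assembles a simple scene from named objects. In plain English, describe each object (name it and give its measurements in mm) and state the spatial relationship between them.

A is a simple wooden stool: a rectangular seat 273 mm (x) by 290 mm (y), 23 mm thick, top face at z = 431 mm, on four round legs, each 38 mm in diameter. The legs rest on z = 0, each leg's axis is inset half a diameter from the nearest pair of seat edges (so the leg's bounding box is flush with the corner).

B is a fence section. Two 76×76 mm posts, 1057 mm tall, stand on the floor with a clear span of 1972 mm between their inner faces. Two horizontal rails of 76×84 mm section span the gap between the posts with their undersides at z = 227 mm and z = 846 mm, flush with the posts' −y face. 11 pickets, each 66 mm wide, 20 mm thick and 915 mm tall, are fixed to the +y face of the rails with their bottoms at z = 46 mm, evenly spaced across the span with equal gaps (rounded down to the nearest mm) at the −x end and between each pair — any rounding remainder accumulates at the +x end.

The fence section is against the stool's +x side, with their −y faces flush.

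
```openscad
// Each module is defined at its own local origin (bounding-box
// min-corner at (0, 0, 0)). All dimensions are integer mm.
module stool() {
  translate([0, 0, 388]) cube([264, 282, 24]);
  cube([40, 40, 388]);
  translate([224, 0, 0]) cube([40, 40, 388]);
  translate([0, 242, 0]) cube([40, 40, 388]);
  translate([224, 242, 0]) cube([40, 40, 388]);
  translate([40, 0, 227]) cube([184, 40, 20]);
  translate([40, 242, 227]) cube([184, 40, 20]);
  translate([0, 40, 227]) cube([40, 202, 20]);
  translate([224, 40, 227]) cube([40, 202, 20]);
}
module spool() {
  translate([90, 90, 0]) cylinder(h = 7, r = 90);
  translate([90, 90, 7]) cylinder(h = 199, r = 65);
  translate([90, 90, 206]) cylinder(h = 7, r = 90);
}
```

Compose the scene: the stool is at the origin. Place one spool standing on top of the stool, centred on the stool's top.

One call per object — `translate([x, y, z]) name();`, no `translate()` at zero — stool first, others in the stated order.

stool();
translate([42, 51, 412]) spool();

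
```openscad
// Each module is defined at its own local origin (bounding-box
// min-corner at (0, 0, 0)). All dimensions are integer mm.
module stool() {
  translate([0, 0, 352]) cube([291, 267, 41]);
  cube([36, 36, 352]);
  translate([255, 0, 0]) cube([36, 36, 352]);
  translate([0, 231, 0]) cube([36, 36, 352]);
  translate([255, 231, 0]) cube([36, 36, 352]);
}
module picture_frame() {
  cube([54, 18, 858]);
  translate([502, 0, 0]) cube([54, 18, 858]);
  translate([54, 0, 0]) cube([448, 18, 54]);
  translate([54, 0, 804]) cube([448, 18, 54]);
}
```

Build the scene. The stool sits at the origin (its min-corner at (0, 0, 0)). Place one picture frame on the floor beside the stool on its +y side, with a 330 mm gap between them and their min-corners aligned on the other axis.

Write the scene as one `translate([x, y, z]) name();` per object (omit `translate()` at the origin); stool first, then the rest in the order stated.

stool();
translate([0, 597, 0]) picture_frame();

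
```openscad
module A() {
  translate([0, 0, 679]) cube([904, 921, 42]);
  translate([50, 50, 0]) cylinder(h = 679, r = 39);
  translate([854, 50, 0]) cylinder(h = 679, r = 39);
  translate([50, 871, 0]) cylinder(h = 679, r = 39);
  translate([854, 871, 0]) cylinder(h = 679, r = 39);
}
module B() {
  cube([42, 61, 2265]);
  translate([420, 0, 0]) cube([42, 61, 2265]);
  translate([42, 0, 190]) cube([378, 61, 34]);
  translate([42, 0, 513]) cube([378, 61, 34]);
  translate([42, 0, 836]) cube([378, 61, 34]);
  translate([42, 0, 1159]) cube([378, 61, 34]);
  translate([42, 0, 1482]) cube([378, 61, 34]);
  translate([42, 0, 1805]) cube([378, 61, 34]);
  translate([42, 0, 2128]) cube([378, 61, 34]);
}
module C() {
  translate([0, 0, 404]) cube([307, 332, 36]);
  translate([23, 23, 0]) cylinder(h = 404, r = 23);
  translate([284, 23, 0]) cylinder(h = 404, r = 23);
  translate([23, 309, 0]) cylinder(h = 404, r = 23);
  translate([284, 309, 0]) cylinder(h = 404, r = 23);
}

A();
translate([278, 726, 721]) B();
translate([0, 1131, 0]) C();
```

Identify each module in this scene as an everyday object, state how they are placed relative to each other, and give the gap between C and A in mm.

The stool's nearest face is 210 mm from the table's +y face.

A is a table. B is a ladder. C is a stool. The ladder is on top of the table. The stool is on the floor beside the table on its +y side. The gap between the stool and the table is 210 mm.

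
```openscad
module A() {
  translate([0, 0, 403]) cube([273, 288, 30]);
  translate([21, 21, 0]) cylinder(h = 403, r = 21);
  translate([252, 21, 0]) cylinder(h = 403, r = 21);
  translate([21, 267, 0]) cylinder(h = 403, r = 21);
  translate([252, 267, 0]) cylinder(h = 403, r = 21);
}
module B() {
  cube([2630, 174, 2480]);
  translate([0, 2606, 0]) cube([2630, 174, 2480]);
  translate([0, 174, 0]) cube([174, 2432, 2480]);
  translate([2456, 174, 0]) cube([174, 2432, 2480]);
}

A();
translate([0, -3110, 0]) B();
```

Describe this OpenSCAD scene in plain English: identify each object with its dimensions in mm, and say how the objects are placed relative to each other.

A is a simple wooden stool: a rectangular seat 273 mm (x) by 288 mm (y), 30 mm thick, top face at z = 433 mm, on four round legs, each 42 mm in diameter. The legs rest on z = 0, each leg's axis is inset half a diameter from the nearest pair of seat edges (so the leg's bounding box is flush with the corner).

B is a box-shaped house frame (walls only): outside footprint 2630×2780 mm, wall height 2480 mm, wall thickness 174 mm. The two y-facing walls run the full x-width; the two x-facing walls fit between the inner faces of the y-facing walls.

The house frame is on the floor beside the stool on its −y side.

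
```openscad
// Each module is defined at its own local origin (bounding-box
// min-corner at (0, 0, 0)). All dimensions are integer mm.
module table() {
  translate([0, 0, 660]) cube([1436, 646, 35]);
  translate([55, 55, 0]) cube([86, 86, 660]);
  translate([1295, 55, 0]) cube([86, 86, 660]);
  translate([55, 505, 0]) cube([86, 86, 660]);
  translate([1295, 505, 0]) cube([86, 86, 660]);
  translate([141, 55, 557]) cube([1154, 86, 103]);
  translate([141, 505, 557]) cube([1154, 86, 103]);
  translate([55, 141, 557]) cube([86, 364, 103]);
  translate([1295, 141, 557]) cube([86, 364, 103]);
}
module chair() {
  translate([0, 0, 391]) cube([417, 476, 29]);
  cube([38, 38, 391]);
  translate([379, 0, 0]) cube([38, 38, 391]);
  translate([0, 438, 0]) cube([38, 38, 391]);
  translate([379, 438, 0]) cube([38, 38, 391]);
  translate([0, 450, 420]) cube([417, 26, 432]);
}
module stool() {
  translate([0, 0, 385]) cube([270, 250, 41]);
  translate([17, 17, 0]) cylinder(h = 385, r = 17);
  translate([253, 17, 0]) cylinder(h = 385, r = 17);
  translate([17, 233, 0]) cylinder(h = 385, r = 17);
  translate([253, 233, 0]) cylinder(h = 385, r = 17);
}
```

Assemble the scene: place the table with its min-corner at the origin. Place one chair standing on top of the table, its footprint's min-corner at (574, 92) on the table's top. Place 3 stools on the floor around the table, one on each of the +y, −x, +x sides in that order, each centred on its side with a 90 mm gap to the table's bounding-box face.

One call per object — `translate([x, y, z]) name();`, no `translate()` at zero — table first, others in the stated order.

table();
translate([574, 92, 695]) chair();
translate([583, 736, 0]) stool();
translate([-360, 198, 0]) stool();
translate([1526, 198, 0]) stool();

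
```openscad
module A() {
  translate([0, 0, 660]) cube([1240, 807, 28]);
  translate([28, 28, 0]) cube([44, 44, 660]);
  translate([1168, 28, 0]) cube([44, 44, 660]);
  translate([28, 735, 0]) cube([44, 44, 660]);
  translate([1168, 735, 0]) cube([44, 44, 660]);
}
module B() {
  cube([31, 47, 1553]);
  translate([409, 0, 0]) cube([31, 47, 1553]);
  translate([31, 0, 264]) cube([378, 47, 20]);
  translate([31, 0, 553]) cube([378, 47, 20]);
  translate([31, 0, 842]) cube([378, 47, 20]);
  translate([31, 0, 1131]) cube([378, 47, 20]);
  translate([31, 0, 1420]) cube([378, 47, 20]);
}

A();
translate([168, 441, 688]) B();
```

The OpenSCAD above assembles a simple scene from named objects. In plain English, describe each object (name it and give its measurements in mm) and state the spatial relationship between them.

A is a rectangular dining table. The top is 1240×807×28 mm with its upper surface at z = 688 mm. It stands on four 44×44 mm square legs, each inset 28 mm from the nearest pair of top edges, running from the floor to the underside of the top.

B is a straight ladder. Two 31×47 mm vertical rails, 1553 mm tall, stand 440 mm apart (outside-to-outside) with their front faces coplanar on the −y side. 5 rungs, each 47 mm deep and 20 mm tall, span between the inner faces of the rails, front faces flush with the rails. The lowest rung's underside is at z = 264 mm and rungs are spaced 289 mm apart (underside to underside).

The ladder is on top of the table.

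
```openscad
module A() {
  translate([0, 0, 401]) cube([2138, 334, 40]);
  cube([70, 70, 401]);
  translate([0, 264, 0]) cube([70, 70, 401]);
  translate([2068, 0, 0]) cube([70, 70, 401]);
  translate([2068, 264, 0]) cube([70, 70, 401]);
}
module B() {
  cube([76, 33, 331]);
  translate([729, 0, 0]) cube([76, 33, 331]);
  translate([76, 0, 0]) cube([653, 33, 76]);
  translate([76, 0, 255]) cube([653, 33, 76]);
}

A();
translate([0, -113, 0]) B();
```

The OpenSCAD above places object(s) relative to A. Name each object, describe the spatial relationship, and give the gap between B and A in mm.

A is a bench. B is a picture frame. The picture frame is on the floor beside the bench on its −y side. The gap between the picture frame and the bench is 80 mm.

The picture frame's nearest face is 80 mm from the bench's −y face.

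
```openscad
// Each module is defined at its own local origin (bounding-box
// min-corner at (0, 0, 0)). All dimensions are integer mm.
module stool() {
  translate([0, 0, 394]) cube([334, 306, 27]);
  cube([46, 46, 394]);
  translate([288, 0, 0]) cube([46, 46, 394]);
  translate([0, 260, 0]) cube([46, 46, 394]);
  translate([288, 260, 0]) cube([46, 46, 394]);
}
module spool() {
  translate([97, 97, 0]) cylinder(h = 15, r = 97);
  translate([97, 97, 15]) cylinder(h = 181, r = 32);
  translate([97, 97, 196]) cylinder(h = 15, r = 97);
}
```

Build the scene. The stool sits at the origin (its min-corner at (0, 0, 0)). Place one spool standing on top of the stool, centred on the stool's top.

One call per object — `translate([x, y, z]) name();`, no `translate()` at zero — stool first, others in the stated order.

stool();
translate([70, 56, 421]) spool();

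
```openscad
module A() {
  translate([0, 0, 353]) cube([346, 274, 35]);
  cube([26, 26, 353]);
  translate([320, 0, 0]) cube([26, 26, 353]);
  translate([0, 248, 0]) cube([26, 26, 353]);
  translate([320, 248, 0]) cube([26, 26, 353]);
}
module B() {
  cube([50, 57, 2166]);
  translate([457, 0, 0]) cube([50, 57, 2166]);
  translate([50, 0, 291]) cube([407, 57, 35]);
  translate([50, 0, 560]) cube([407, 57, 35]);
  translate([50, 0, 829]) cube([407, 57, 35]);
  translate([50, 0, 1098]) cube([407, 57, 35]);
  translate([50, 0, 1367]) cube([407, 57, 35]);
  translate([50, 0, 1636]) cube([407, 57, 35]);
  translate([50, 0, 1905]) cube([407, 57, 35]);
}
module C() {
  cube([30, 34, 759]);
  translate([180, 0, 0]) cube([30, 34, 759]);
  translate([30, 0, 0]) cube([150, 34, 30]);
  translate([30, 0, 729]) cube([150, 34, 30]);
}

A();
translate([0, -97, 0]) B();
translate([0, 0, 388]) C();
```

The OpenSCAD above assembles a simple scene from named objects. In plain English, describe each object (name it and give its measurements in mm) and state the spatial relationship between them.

A is a four-legged stool. The seat is a 346×274×35 mm slab whose top surface is at z = 388 mm; four square legs, each 26×26 mm in cross-section, run from the floor (z = 0) to the underside of the seat, each flush with a corner of the seat.

B is a straight ladder. Two 50×57 mm vertical rails, 2166 mm tall, stand 507 mm apart (outside-to-outside) with their front faces coplanar on the −y side. 7 rungs, each 57 mm deep and 35 mm tall, span between the inner faces of the rails, front faces flush with the rails. The lowest rung's underside is at z = 291 mm and rungs are spaced 269 mm apart (underside to underside).

C is a picture frame with a 150×699 mm rectangular opening (x by z) and a uniform 30 mm border on every side. Frame depth is 34 mm along y. It is built from two vertical stiles running the full outside height and two horizontal rails spanning the gap between the stiles.

The ladder is on the floor beside the stool on its −y side. The picture frame is on top of the stool.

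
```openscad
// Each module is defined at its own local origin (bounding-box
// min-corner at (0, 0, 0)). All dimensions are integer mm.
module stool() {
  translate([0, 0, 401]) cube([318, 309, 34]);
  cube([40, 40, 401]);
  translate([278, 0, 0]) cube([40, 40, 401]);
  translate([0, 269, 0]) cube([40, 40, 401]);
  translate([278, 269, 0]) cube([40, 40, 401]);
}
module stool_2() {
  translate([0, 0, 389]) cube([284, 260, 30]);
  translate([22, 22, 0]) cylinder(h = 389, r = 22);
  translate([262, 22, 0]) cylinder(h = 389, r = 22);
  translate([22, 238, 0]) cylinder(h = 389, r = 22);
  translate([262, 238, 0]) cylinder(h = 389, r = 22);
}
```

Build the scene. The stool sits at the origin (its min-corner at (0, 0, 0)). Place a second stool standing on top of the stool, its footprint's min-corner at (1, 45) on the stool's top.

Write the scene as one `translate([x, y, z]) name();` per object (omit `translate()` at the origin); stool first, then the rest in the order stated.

stool();
translate([1, 45, 435]) stool_2();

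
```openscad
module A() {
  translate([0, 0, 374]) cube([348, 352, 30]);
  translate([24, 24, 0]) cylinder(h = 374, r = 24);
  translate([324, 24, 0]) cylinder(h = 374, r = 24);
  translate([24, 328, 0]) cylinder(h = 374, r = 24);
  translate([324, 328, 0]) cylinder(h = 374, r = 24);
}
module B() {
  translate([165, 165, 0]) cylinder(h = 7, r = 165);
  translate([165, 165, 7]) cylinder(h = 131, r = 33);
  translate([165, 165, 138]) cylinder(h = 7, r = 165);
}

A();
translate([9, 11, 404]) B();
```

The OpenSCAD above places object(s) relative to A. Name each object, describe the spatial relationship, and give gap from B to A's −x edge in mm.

The spool's min-x is at 9; the stool's min-x is 0; gap = 9 mm.

A is a stool. B is a spool. The spool is on top of the stool, centred. The gap from the spool to the stool's −x edge is 9 mm.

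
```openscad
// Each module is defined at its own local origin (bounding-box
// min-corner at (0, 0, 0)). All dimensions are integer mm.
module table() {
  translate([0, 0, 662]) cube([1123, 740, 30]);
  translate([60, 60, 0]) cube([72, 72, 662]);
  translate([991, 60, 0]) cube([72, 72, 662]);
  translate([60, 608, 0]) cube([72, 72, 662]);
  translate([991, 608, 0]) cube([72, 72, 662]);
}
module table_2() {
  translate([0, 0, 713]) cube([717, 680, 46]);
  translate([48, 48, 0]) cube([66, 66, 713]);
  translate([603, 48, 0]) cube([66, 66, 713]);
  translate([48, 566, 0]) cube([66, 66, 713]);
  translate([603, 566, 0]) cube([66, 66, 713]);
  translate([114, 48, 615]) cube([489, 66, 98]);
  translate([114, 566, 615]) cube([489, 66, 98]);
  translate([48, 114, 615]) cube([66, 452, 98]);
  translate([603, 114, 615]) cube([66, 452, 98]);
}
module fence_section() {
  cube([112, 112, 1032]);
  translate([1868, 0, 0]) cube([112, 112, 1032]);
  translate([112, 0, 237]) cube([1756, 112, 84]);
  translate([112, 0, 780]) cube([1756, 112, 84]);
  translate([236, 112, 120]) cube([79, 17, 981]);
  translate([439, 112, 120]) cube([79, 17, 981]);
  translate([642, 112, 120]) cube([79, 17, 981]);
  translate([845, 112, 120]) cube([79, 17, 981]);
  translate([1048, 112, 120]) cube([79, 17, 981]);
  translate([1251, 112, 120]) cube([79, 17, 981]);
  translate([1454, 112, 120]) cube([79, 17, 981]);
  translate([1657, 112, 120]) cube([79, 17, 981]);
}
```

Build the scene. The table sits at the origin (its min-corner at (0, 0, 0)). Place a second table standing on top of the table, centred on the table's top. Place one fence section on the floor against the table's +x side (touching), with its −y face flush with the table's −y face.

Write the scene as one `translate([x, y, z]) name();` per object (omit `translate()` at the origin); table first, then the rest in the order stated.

table();
translate([203, 30, 692]) table_2();
translate([1123, 0, 0]) fence_section();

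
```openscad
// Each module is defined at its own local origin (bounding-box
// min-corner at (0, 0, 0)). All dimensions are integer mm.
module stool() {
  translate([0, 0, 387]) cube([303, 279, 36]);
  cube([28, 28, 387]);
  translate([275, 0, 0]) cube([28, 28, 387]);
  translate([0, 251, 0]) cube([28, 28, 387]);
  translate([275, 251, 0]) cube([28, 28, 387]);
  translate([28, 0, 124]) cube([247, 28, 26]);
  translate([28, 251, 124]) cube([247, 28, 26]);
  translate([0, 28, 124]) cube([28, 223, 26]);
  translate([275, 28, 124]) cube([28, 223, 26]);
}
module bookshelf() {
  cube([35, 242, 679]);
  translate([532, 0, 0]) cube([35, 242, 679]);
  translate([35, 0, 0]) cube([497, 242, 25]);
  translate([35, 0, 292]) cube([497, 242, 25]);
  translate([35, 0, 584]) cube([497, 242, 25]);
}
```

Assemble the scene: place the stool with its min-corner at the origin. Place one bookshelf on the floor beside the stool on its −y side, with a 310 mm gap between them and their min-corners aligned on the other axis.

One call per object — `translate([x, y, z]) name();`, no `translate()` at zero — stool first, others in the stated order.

stool();
translate([0, -552, 0]) bookshelf();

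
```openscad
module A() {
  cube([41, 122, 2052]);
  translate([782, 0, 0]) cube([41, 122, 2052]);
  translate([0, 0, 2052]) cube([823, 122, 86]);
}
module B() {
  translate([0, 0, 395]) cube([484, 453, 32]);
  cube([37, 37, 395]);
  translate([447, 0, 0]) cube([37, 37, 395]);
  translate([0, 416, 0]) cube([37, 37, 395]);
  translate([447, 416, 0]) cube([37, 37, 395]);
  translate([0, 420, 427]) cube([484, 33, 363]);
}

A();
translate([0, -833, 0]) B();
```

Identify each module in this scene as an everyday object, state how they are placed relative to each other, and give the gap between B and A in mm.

The chair's nearest face is 380 mm from the door frame's −y face.

A is a door frame. B is a chair. The chair is on the floor beside the door frame on its −y side. The gap between the chair and the door frame is 380 mm.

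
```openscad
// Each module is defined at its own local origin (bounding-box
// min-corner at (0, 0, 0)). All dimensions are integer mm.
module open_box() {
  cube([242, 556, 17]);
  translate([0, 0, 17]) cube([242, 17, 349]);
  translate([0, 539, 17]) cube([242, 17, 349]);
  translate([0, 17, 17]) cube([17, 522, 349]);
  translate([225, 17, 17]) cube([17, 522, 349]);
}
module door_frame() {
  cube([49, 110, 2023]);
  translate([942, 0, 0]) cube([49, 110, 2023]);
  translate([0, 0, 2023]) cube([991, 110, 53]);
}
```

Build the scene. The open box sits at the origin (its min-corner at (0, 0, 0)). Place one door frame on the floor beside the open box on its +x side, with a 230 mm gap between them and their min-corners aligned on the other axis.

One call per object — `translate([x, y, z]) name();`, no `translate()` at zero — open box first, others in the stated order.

open_box();
translate([472, 0, 0]) door_frame();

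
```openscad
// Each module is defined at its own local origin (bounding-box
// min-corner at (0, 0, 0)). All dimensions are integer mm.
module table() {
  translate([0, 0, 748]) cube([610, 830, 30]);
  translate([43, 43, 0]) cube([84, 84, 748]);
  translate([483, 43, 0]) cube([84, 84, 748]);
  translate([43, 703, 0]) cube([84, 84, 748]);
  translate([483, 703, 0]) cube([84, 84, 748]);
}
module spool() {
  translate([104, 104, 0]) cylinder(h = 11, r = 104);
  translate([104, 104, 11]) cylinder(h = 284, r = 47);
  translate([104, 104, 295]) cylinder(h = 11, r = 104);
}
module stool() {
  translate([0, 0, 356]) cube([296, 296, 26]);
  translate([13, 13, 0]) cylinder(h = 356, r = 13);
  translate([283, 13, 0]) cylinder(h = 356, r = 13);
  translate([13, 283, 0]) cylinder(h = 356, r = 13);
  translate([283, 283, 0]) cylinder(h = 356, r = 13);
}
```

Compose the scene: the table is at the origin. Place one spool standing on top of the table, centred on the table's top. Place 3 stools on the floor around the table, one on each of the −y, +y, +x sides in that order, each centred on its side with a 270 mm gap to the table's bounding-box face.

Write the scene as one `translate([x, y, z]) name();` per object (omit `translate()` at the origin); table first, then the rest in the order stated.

table();
translate([201, 311, 778]) spool();
translate([157, -566, 0]) stool();
translate([157, 1100, 0]) stool();
translate([880, 267, 0]) stool();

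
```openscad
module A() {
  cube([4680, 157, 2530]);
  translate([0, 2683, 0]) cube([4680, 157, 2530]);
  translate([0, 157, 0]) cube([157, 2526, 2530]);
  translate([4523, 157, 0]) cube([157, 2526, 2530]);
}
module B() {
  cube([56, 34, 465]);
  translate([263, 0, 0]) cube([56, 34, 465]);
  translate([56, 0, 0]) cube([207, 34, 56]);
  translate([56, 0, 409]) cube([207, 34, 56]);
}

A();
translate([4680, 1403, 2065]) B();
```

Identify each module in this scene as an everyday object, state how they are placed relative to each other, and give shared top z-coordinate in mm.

A is a house frame. B is a picture frame. The picture frame is beside the house frame with their tops flush at z = 2530. The shared top z-coordinate is 2530 mm.

Both tops at z = 2530 mm.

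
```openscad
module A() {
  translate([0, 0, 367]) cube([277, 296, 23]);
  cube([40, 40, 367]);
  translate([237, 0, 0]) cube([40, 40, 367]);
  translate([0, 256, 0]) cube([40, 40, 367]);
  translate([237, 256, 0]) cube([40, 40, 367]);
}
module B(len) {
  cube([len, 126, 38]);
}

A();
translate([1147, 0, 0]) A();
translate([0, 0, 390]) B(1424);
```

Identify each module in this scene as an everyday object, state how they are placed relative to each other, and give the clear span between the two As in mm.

Second stool starts at x = 1147; first ends at x = 277; clear span = 1147 − 277 = 870 mm.

A is a stool. B is a beam. A beam spans the tops of two stools. The clear span between the two stools is 870 mm.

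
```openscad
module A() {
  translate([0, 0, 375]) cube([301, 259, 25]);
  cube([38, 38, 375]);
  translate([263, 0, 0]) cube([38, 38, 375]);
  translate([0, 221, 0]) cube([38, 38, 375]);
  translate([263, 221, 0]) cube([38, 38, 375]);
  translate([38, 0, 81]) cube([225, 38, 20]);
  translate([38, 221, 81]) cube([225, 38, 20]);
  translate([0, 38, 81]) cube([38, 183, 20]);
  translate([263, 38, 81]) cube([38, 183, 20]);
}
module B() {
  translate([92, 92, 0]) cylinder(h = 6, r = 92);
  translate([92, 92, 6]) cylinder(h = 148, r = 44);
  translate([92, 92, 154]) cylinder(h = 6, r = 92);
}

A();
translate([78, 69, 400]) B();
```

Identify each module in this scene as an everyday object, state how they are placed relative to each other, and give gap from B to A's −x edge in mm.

A is a stool. B is a spool. The spool is on top of the stool. The gap from the spool to the stool's −x edge is 78 mm.

The spool's min-x is at 78; the stool's min-x is 0; gap = 78 mm.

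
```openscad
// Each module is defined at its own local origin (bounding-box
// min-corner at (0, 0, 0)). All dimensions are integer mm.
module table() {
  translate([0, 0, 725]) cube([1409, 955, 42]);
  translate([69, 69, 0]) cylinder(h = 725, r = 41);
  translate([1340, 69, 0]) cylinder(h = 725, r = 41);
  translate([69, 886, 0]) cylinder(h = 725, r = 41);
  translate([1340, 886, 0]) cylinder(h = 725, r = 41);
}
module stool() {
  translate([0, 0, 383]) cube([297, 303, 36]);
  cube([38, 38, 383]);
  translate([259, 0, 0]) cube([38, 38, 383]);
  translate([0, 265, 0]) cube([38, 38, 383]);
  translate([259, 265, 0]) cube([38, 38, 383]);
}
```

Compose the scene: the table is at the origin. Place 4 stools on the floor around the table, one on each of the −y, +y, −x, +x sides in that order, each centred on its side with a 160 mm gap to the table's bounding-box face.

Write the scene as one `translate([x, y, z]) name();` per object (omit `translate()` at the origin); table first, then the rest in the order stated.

table();
translate([556, -463, 0]) stool();
translate([556, 1115, 0]) stool();
translate([-457, 326, 0]) stool();
translate([1569, 326, 0]) stool();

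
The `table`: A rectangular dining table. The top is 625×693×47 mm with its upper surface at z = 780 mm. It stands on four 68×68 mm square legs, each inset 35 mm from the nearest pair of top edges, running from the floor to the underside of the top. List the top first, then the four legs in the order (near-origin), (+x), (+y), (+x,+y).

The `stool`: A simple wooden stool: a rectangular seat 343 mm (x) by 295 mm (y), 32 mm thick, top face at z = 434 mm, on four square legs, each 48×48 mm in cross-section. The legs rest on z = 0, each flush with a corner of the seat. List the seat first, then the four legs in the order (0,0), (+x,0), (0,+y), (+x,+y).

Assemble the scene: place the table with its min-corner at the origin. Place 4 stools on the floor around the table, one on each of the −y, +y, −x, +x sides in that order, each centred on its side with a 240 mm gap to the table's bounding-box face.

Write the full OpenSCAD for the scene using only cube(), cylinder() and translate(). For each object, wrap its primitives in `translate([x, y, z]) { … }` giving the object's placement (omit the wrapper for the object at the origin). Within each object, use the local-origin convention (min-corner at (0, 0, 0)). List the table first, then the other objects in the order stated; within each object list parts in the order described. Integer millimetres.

translate([0, 0, 733]) cube([625, 693, 47]);
translate([35, 35, 0]) cube([68, 68, 733]);
translate([522, 35, 0]) cube([68, 68, 733]);
translate([35, 590, 0]) cube([68, 68, 733]);
translate([522, 590, 0]) cube([68, 68, 733]);
translate([141, -535, 0]) {
  translate([0, 0, 402]) cube([343, 295, 32]);
  cube([48, 48, 402]);
  translate([295, 0, 0]) cube([48, 48, 402]);
  translate([0, 247, 0]) cube([48, 48, 402]);
  translate([295, 247, 0]) cube([48, 48, 402]);
}
translate([141, 933, 0]) {
  translate([0, 0, 402]) cube([343, 295, 32]);
  cube([48, 48, 402]);
  translate([295, 0, 0]) cube([48, 48, 402]);
  translate([0, 247, 0]) cube([48, 48, 402]);
  translate([295, 247, 0]) cube([48, 48, 402]);
}
translate([-583, 199, 0]) {
  translate([0, 0, 402]) cube([343, 295, 32]);
  cube([48, 48, 402]);
  translate([295, 0, 0]) cube([48, 48, 402]);
  translate([0, 247, 0]) cube([48, 48, 402]);
  translate([295, 247, 0]) cube([48, 48, 402]);
}
translate([865, 199, 0]) {
  translate([0, 0, 402]) cube([343, 295, 32]);
  cube([48, 48, 402]);
  translate([295, 0, 0]) cube([48, 48, 402]);
  translate([0, 247, 0]) cube([48, 48, 402]);
  translate([295, 247, 0]) cube([48, 48, 402]);
}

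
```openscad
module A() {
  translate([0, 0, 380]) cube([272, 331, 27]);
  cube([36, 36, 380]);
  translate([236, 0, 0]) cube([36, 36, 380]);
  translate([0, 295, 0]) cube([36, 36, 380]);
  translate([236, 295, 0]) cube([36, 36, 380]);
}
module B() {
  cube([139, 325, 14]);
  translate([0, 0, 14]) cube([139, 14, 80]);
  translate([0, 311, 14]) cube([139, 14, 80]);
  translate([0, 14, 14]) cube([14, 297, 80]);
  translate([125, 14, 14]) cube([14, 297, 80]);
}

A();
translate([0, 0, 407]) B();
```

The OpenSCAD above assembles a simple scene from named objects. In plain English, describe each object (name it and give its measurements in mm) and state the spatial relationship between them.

A is a simple wooden stool: a rectangular seat 272 mm (x) by 331 mm (y), 27 mm thick, top face at z = 407 mm, on four square legs, each 36×36 mm in cross-section. The legs rest on z = 0, each flush with a corner of the seat.

B is an open storage box with external size 139×325×94 mm and wall thickness 14 mm (the base is also 14 mm thick). The base covers the whole footprint; the four walls stand on the base, with the y-facing walls full-width and the x-facing walls fitting between their inner faces.

The open box is on top of the stool.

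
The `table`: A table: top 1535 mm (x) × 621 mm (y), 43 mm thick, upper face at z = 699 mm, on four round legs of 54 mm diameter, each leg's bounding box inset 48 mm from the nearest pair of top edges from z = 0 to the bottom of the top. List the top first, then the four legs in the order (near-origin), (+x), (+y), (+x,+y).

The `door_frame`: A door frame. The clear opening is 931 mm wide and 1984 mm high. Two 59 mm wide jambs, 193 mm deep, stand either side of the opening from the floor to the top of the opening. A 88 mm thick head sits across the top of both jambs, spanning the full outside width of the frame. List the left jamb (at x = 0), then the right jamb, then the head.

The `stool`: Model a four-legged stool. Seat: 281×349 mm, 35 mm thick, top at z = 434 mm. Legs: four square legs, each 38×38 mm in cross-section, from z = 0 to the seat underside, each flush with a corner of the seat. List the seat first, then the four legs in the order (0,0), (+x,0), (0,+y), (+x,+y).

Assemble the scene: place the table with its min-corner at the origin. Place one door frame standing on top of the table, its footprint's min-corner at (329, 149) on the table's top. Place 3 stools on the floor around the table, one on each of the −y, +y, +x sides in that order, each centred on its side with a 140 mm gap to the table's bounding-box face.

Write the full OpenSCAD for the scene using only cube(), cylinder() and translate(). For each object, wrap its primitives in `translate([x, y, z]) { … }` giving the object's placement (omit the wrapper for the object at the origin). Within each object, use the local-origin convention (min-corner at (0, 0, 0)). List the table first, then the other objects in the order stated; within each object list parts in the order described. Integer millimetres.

translate([0, 0, 656]) cube([1535, 621, 43]);
translate([75, 75, 0]) cylinder(h = 656, r = 27);
translate([1460, 75, 0]) cylinder(h = 656, r = 27);
translate([75, 546, 0]) cylinder(h = 656, r = 27);
translate([1460, 546, 0]) cylinder(h = 656, r = 27);
translate([329, 149, 699]) {
  cube([59, 193, 1984]);
  translate([990, 0, 0]) cube([59, 193, 1984]);
  translate([0, 0, 1984]) cube([1049, 193, 88]);
}
translate([627, -489, 0]) {
  translate([0, 0, 399]) cube([281, 349, 35]);
  cube([38, 38, 399]);
  translate([243, 0, 0]) cube([38, 38, 399]);
  translate([0, 311, 0]) cube([38, 38, 399]);
  translate([243, 311, 0]) cube([38, 38, 399]);
}
translate([627, 761, 0]) {
  translate([0, 0, 399]) cube([281, 349, 35]);
  cube([38, 38, 399]);
  translate([243, 0, 0]) cube([38, 38, 399]);
  translate([0, 311, 0]) cube([38, 38, 399]);
  translate([243, 311, 0]) cube([38, 38, 399]);
}
translate([1675, 136, 0]) {
  translate([0, 0, 399]) cube([281, 349, 35]);
  cube([38, 38, 399]);
  translate([243, 0, 0]) cube([38, 38, 399]);
  translate([0, 311, 0]) cube([38, 38, 399]);
  translate([243, 311, 0]) cube([38, 38, 399]);
}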